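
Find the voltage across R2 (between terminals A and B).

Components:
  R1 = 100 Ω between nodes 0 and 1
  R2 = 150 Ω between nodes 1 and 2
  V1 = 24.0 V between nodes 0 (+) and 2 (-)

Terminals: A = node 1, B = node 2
R1 and R2 are in series across V1 (node 0 → node 1 → node 2), and the output A–B is taken across R2, so this is a voltage divider.
Series current: I = V1/(R1 + R2) = 24/(100 + 150) = 24/250 = 0.096 A
V_R2 = I × R2 = V1 × R2/(R1 + R2) = 24 × 150/250 = 14.4 V

Final answer: 14.4 V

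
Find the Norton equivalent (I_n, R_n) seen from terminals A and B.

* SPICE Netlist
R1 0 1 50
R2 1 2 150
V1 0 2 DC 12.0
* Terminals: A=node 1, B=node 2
Find the Thévenin equivalent first; then I_n = V_th/R_th and R_n = R_th.
Step 1 — V_th is the open-circuit voltage V_A - V_B (nothing connected across the terminals).
Nodal analysis, taking node 2 as the 0 V reference.
Source V1 fixes V_0 = 12 V.
KCL at each unknown node (sum of currents leaving = 0; resistances in Ω):
  Node 1: (V_1 - 12)/50 + (V_1 - 0)/150 = 0
Collecting terms: 0.02667 × V_1 = 0.24  =>  V_1 = 9 V
V_th = V_1 - V_2 = 9 - 0 = 9 V
Step 2 — R_th: zero the source — replace V1 by a short circuit (node 2 merges into node 0) — and find the resistance seen between A (node 1) and B (node 0).
Reduce the network between node 1 (A) and node 0 (B) by series/parallel combination:
  Rp1 = R1 ‖ R2 (parallel, both between nodes 0 and 1) = 1/(1/50 + 1/150) = 37.5 Ω
R_th = 37.5 Ω
I_n = V_th/R_th = 9/37.5 = 0.24 A, and R_n = R_th = 37.5 Ω

Final answer: I_n = 0.24 A, R_n = 37.5 Ω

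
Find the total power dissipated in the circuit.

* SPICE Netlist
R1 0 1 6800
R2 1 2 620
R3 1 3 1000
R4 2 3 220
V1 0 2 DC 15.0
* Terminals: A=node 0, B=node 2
Nodal analysis, taking node 2 as the 0 V reference.
Source V1 fixes V_0 = 15 V.
KCL at each unknown node (sum of currents leaving = 0; resistances in Ω):
  Node 1: (V_1 - 15)/6800 + (V_1 - 0)/620 + (V_1 - V_3)/1000 = 0
  Node 3: (V_3 - V_1)/1000 + (V_3 - 0)/220 = 0
Collecting terms (coefficients in siemens):
  0.00276·V_1 - 0.001·V_3 = 0.002206
  0.005545·V_3 - 0.001·V_1 = 0
Determinant D = (0.00276)(0.005545) - (-0.001)(-0.001) = 0.00001431
V_1 = [(0.002206)(0.005545) - (-0.001)(0)]/D = 0.8551 V
V_3 = [(0.00276)(0) - (0.002206)(-0.001)]/D = 0.1542 V
Power in each resistor, P = (ΔV)²/R:
  P_R1 = (15 - 0.8551)²/6800 = 0.02942 W
  P_R2 = (0.8551 - 0)²/620 = 0.001179 W
  P_R3 = (0.8551 - 0.1542)²/1000 = 0.0004913 W
  P_R4 = (0 - 0.1542)²/220 = 0.0001081 W
P_total = P_R1 + P_R2 + P_R3 + P_R4 = 0.0312 W

Final answer: 0.0312 W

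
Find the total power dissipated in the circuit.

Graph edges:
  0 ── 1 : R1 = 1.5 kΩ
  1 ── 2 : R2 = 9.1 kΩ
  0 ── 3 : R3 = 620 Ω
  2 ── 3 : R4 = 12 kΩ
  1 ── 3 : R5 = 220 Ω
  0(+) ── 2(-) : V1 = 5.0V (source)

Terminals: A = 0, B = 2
Nodal analysis, taking node 2 as the 0 V reference.
Source V1 fixes V_0 = 5 V.
KCL at each unknown node (sum of currents leaving = 0; resistances in Ω):
  Node 1: (V_1 - 5)/1500 + (V_1 - 0)/9100 + (V_1 - V_3)/220 = 0
  Node 3: (V_3 - 5)/620 + (V_3 - 0)/12000 + (V_3 - V_1)/220 = 0
Collecting terms (coefficients in siemens):
  0.005322·V_1 - 0.004545·V_3 = 0.003333
  0.006242·V_3 - 0.004545·V_1 = 0.008065
Determinant D = (0.005322)(0.006242) - (-0.004545)(-0.004545) = 0.00001256
V_1 = [(0.003333)(0.006242) - (-0.004545)(0.008065)]/D = 4.576 V
V_3 = [(0.005322)(0.008065) - (0.003333)(-0.004545)]/D = 4.625 V
Power in each resistor, P = (ΔV)²/R:
  P_R1 = (5 - 4.576)²/1500 = 0.0001198 W
  P_R2 = (4.576 - 0)²/9100 = 0.002301 W
  P_R3 = (5 - 4.625)²/620 = 0.0002274 W
  P_R4 = (0 - 4.625)²/12000 = 0.001782 W
  P_R5 = (4.576 - 4.625)²/220 = 0.00001067 W
P_total = P_R1 + P_R2 + P_R3 + P_R4 + P_R5 = 0.004441 W

Final answer: 0.004441 W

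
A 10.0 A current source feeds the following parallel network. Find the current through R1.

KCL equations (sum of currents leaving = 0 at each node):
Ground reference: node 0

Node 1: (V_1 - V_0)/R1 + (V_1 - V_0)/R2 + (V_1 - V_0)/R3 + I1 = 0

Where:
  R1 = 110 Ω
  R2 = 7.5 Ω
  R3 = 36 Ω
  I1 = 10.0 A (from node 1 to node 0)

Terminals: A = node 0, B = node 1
All resistors sit directly between nodes 0 and 1, so they are in parallel and share one voltage V; the full source current 10 A splits among them.
1/R_par = 1/110 + 1/7.5 + 1/36 = 0.1702 S  =>  R_par = 5.875 Ω
V = I × R_par = 10 × 5.875 = 58.75 V
I_R1 = V/R1 = 58.75/110 = 0.5341 A

Final answer: 0.5341 A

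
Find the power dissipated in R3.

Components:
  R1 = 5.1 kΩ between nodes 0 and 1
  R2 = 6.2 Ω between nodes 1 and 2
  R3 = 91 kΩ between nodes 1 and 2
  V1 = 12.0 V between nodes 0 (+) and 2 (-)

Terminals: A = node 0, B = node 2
Nodal analysis, taking node 2 as the 0 V reference.
Source V1 fixes V_0 = 12 V.
KCL at each unknown node (sum of currents leaving = 0; resistances in Ω):
  Node 1: (V_1 - 12)/5100 + (V_1 - 0)/6.2 + (V_1 - 0)/91000 = 0
Collecting terms: 0.1615 × V_1 = 0.002353  =>  V_1 = 0.01457 V
I_R3 = (V_1 - V_2)/R3 = (0.01457 - 0)/91000 = 0.0000001601 A
P_R3 = I_R3² × R3 = (0.0000001601)² × 91000 = 0.000000002333 W

Final answer: 2.333e-09 W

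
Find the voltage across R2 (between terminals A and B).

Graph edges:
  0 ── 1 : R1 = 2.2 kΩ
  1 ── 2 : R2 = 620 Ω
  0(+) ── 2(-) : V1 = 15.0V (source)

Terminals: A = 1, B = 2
R1 and R2 are in series across V1 (node 0 → node 1 → node 2), and the output A–B is taken across R2, so this is a voltage divider.
Series current: I = V1/(R1 + R2) = 15/(2200 + 620) = 15/2820 = 0.005319 A
V_R2 = I × R2 = V1 × R2/(R1 + R2) = 15 × 620/2820 = 3.298 V

Final answer: 3.298 V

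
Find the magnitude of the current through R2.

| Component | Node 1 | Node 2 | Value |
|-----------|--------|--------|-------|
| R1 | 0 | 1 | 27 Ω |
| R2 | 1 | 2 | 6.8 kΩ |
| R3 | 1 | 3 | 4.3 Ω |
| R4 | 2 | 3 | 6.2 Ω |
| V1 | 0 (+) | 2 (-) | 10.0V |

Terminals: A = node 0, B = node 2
Nodal analysis, taking node 2 as the 0 V reference.
Source V1 fixes V_0 = 10 V.
KCL at each unknown node (sum of currents leaving = 0; resistances in Ω):
  Node 1: (V_1 - 10)/27 + (V_1 - 0)/6800 + (V_1 - V_3)/4.3 = 0
  Node 3: (V_3 - V_1)/4.3 + (V_3 - 0)/6.2 = 0
Collecting terms (coefficients in siemens):
  0.2697·V_1 - 0.2326·V_3 = 0.3704
  0.3938·V_3 - 0.2326·V_1 = 0
Determinant D = (0.2697)(0.3938) - (-0.2326)(-0.2326) = 0.05215
V_1 = [(0.3704)(0.3938) - (-0.2326)(0)]/D = 2.797 V
V_3 = [(0.2697)(0) - (0.3704)(-0.2326)]/D = 1.651 V
I_R2 = (V_1 - V_2)/R2 = (2.797 - 0)/6800 = 0.0004113 A
|I_R2| = 0.0004113 A

Final answer: |I_R2| = 0.0004113 A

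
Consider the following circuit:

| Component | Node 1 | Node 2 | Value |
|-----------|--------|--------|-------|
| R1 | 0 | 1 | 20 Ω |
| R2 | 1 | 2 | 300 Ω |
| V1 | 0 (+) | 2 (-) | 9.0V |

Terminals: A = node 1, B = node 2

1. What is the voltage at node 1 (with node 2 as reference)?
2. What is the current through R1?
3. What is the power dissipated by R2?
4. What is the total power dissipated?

Nodal analysis, taking node 2 as the 0 V reference.
Source V1 fixes V_0 = 9 V.
KCL at each unknown node (sum of currents leaving = 0; resistances in Ω):
  Node 1: (V_1 - 9)/20 + (V_1 - 0)/300 = 0
Collecting terms: 0.05333 × V_1 = 0.45  =>  V_1 = 8.438 V
Part 1:
  Read off the nodal solution: V_1 = 8.438 V
Part 2:
  I_R1 = (V_0 - V_1)/R1 = (9 - 8.438)/20 = 0.02813 A
  Magnitude: I_R1 = 0.02813 A
Part 3:
  I_R2 = (V_1 - V_2)/R2 = (8.438 - 0)/300 = 0.02813 A
  P_R2 = I_R2² × R2 = (0.02813)² × 300 = 0.2373 W
Part 4:
  Power in each resistor, P = (ΔV)²/R:
    P_R1 = (9 - 8.438)²/20 = 0.01582 W
    P_R2 = (8.438 - 0)²/300 = 0.2373 W
  P_total = P_R1 + P_R2 = 0.2531 W

Final answers:
1. V_1 = 8.438 V
2. I_R1 = 0.02813 A
3. P_R2 = 0.2373 W
4. P_total = 0.2531 W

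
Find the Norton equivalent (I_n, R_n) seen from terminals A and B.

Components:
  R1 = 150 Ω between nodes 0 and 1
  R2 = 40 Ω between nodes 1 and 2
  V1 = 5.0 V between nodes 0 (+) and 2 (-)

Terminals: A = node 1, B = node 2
Find the Thévenin equivalent first; then I_n = V_th/R_th and R_n = R_th.
Step 1 — V_th is the open-circuit voltage V_A - V_B (nothing connected across the terminals).
Nodal analysis, taking node 2 as the 0 V reference.
Source V1 fixes V_0 = 5 V.
KCL at each unknown node (sum of currents leaving = 0; resistances in Ω):
  Node 1: (V_1 - 5)/150 + (V_1 - 0)/40 = 0
Collecting terms: 0.03167 × V_1 = 0.03333  =>  V_1 = 1.053 V
V_th = V_1 - V_2 = 1.053 - 0 = 1.053 V
Step 2 — R_th: zero the source — replace V1 by a short circuit (node 2 merges into node 0) — and find the resistance seen between A (node 1) and B (node 0).
Reduce the network between node 1 (A) and node 0 (B) by series/parallel combination:
  Rp1 = R1 ‖ R2 (parallel, both between nodes 0 and 1) = 1/(1/150 + 1/40) = 31.58 Ω
R_th = 31.58 Ω
I_n = V_th/R_th = 1.053/31.58 = 0.03333 A, and R_n = R_th = 31.58 Ω

Final answer: I_n = 0.03333 A, R_n = 31.58 Ω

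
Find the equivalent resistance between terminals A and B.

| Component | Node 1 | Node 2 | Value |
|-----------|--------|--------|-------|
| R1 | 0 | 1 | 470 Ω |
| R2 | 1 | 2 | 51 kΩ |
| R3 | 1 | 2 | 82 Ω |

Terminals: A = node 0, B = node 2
Reduce the network between node 0 (A) and node 2 (B) by series/parallel combination:
  Rp1 = R2 ‖ R3 (parallel, both between nodes 1 and 2) = 1/(1/51000 + 1/82) = 81.87 Ω
  Rs1 = R1 + Rp1 (series, joined only at node 1) = 470 + 81.87 = 551.9 Ω
R_eq = 551.9 Ω

Final answer: 551.9 Ω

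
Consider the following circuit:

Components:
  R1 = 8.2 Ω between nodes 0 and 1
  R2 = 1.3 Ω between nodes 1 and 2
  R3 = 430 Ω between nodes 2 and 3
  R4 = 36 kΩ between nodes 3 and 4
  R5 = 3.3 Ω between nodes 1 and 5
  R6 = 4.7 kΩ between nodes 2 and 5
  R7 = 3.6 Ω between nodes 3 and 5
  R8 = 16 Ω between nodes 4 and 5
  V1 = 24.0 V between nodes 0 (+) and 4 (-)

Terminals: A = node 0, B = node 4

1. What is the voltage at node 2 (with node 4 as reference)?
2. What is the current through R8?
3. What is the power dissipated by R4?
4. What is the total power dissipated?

Nodal analysis, taking node 4 as the 0 V reference.
Source V1 fixes V_0 = 24 V.
KCL at each unknown node (sum of currents leaving = 0; resistances in Ω):
  Node 1: (V_1 - 24)/8.2 + (V_1 - V_2)/1.3 + (V_1 - V_5)/3.3 = 0
  Node 2: (V_2 - V_1)/1.3 + (V_2 - V_3)/430 + (V_2 - V_5)/4700 = 0
  Node 3: (V_3 - V_2)/430 + (V_3 - 0)/36000 + (V_3 - V_5)/3.6 = 0
  Node 5: (V_5 - V_1)/3.3 + (V_5 - V_2)/4700 + (V_5 - V_3)/3.6 + (V_5 - 0)/16 = 0
Collecting terms (coefficients in siemens):
  1.194·V_1 - 0.7692·V_2 - 0.303·V_5 = 2.927
  0.7718·V_2 - 0.7692·V_1 - 0.002326·V_3 - 0.0002128·V_5 = 0
  0.2801·V_3 - 0.002326·V_2 - 0.2778·V_5 = 0
  0.6435·V_5 - 0.303·V_1 - 0.0002128·V_2 - 0.2778·V_3 = 0
Solving these 4 simultaneous equations (Gaussian elimination) gives:
  V_1 = 16.83 V, V_2 = 16.83 V, V_3 = 14 V, V_5 = 13.97 V
Part 1:
  Read off the nodal solution: V_2 = 16.83 V
Part 2:
  I_R8 = (V_4 - V_5)/R8 = (0 - 13.97)/16 = -0.8734 A
  Magnitude: I_R8 = 0.8734 A
Part 3:
  I_R4 = (V_3 - V_4)/R4 = (14 - 0)/36000 = 0.0003888 A
  P_R4 = I_R4² × R4 = (0.0003888)² × 36000 = 0.005442 W
Part 4:
  Power in each resistor, P = (ΔV)²/R:
    P_R1 = (24 - 16.83)²/8.2 = 6.261 W
    P_R2 = (16.83 - 16.83)²/1.3 = 0.00006709 W
    P_R3 = (16.83 - 14)²/430 = 0.0186 W
    P_R4 = (14 - 0)²/36000 = 0.005442 W
    P_R5 = (16.83 - 13.97)²/3.3 = 2.478 W
    P_R6 = (16.83 - 13.97)²/4700 = 0.001729 W
    P_R7 = (14 - 13.97)²/3.6 = 0.0001379 W
    P_R8 = (0 - 13.97)²/16 = 12.21 W
  P_total = P_R1 + P_R2 + P_R3 + P_R4 + P_R5 + P_R6 + P_R7 + P_R8 = 20.97 W

Final answers:
1. V_2 = 16.83 V
2. I_R8 = 0.8734 A
3. P_R4 = 0.005442 W
4. P_total = 20.97 W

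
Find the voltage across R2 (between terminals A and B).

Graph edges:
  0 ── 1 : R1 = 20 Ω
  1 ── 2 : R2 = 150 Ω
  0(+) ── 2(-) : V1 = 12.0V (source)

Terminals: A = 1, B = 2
R1 and R2 are in series across V1 (node 0 → node 1 → node 2), and the output A–B is taken across R2, so this is a voltage divider.
Series current: I = V1/(R1 + R2) = 12/(20 + 150) = 12/170 = 0.07059 A
V_R2 = I × R2 = V1 × R2/(R1 + R2) = 12 × 150/170 = 10.59 V

Final answer: 10.59 V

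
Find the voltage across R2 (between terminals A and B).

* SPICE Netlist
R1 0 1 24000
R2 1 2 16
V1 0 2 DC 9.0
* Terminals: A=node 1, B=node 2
R1 and R2 are in series across V1 (node 0 → node 1 → node 2), and the output A–B is taken across R2, so this is a voltage divider.
Series current: I = V1/(R1 + R2) = 9/(24000 + 16) = 9/24020 = 0.0003748 A
V_R2 = I × R2 = V1 × R2/(R1 + R2) = 9 × 16/24020 = 0.005996 V

Final answer: 0.005996 V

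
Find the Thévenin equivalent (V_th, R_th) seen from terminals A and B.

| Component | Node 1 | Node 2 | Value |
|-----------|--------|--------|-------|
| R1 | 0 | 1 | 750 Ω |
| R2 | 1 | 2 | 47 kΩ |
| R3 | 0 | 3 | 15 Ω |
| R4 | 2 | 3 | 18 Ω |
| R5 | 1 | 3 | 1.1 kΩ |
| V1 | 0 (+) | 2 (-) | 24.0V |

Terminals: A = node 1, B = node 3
Step 1 — V_th is the open-circuit voltage V_A - V_B (nothing connected across the terminals).
Nodal analysis, taking node 2 as the 0 V reference.
Source V1 fixes V_0 = 24 V.
KCL at each unknown node (sum of currents leaving = 0; resistances in Ω):
  Node 1: (V_1 - 24)/750 + (V_1 - 0)/47000 + (V_1 - V_3)/1100 = 0
  Node 3: (V_3 - 24)/15 + (V_3 - 0)/18 + (V_3 - V_1)/1100 = 0
Collecting terms (coefficients in siemens):
  0.002264·V_1 - 0.0009091·V_3 = 0.032
  0.1231·V_3 - 0.0009091·V_1 = 1.6
Determinant D = (0.002264)(0.1231) - (-0.0009091)(-0.0009091) = 0.0002779
V_1 = [(0.032)(0.1231) - (-0.0009091)(1.6)]/D = 19.41 V
V_3 = [(0.002264)(1.6) - (0.032)(-0.0009091)]/D = 13.14 V
V_th = V_1 - V_3 = 19.41 - 13.14 = 6.275 V
Step 2 — R_th: zero the source — replace V1 by a short circuit (node 2 merges into node 0) — and find the resistance seen between A (node 1) and B (node 3).
Reduce the network between node 1 (A) and node 3 (B) by series/parallel combination:
  Rp1 = R1 ‖ R2 (parallel, both between nodes 0 and 1) = 1/(1/750 + 1/47000) = 738.2 Ω
  Rp2 = R3 ‖ R4 (parallel, both between nodes 0 and 3) = 1/(1/15 + 1/18) = 8.182 Ω
  Rs1 = Rp1 + Rp2 (series, joined only at node 0) = 738.2 + 8.182 = 746.4 Ω
  Rp3 = R5 ‖ Rs1 (parallel, both between nodes 1 and 3) = 1/(1/1100 + 1/746.4) = 444.7 Ω
R_th = 444.7 Ω

Final answer: V_th = 6.275 V, R_th = 444.7 Ω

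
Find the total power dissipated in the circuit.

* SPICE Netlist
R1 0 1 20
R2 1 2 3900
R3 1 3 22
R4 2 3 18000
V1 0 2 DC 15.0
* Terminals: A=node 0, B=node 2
Nodal analysis, taking node 2 as the 0 V reference.
Source V1 fixes V_0 = 15 V.
KCL at each unknown node (sum of currents leaving = 0; resistances in Ω):
  Node 1: (V_1 - 15)/20 + (V_1 - 0)/3900 + (V_1 - V_3)/22 = 0
  Node 3: (V_3 - V_1)/22 + (V_3 - 0)/18000 = 0
Collecting terms (coefficients in siemens):
  0.09571·V_1 - 0.04545·V_3 = 0.75
  0.04551·V_3 - 0.04545·V_1 = 0
Determinant D = (0.09571)(0.04551) - (-0.04545)(-0.04545) = 0.00229
V_1 = [(0.75)(0.04551) - (-0.04545)(0)]/D = 14.91 V
V_3 = [(0.09571)(0) - (0.75)(-0.04545)]/D = 14.89 V
Power in each resistor, P = (ΔV)²/R:
  P_R1 = (15 - 14.91)²/20 = 0.0004324 W
  P_R2 = (14.91 - 0)²/3900 = 0.05698 W
  P_R3 = (14.91 - 14.89)²/22 = 0.00001505 W
  P_R4 = (0 - 14.89)²/18000 = 0.01232 W
P_total = P_R1 + P_R2 + P_R3 + P_R4 = 0.06974 W

Final answer: 0.06974 W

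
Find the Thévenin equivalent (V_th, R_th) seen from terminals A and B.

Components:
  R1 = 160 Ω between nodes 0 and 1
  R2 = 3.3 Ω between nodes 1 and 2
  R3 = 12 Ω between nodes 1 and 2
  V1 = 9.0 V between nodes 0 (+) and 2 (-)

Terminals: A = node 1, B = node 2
Step 1 — V_th is the open-circuit voltage V_A - V_B (nothing connected across the terminals).
Nodal analysis, taking node 2 as the 0 V reference.
Source V1 fixes V_0 = 9 V.
KCL at each unknown node (sum of currents leaving = 0; resistances in Ω):
  Node 1: (V_1 - 9)/160 + (V_1 - 0)/3.3 + (V_1 - 0)/12 = 0
Collecting terms: 0.3926 × V_1 = 0.05625  =>  V_1 = 0.1433 V
V_th = V_1 - V_2 = 0.1433 - 0 = 0.1433 V
Step 2 — R_th: zero the source — replace V1 by a short circuit (node 2 merges into node 0) — and find the resistance seen between A (node 1) and B (node 0).
Reduce the network between node 1 (A) and node 0 (B) by series/parallel combination:
  Rp1 = R1 ‖ R2 ‖ R3 (parallel, all between nodes 0 and 1) = 1/(1/160 + 1/3.3 + 1/12) = 2.547 Ω
R_th = 2.547 Ω

Final answer: V_th = 0.1433 V, R_th = 2.547 Ω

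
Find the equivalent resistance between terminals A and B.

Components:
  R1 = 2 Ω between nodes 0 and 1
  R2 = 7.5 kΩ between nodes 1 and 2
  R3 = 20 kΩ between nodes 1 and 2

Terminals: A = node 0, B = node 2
Reduce the network between node 0 (A) and node 2 (B) by series/parallel combination:
  Rp1 = R2 ‖ R3 (parallel, both between nodes 1 and 2) = 1/(1/7500 + 1/20000) = 5455 Ω
  Rs1 = R1 + Rp1 (series, joined only at node 1) = 2 + 5455 = 5457 Ω
R_eq = 5.457 kΩ

Final answer: 5.457 kΩ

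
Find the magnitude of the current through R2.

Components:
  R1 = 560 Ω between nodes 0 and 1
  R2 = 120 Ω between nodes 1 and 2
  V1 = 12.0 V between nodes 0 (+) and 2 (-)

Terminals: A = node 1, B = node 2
Nodal analysis, taking node 2 as the 0 V reference.
Source V1 fixes V_0 = 12 V.
KCL at each unknown node (sum of currents leaving = 0; resistances in Ω):
  Node 1: (V_1 - 12)/560 + (V_1 - 0)/120 = 0
Collecting terms: 0.01012 × V_1 = 0.02143  =>  V_1 = 2.118 V
I_R2 = (V_1 - V_2)/R2 = (2.118 - 0)/120 = 0.01765 A
|I_R2| = 0.01765 A

Final answer: |I_R2| = 0.01765 A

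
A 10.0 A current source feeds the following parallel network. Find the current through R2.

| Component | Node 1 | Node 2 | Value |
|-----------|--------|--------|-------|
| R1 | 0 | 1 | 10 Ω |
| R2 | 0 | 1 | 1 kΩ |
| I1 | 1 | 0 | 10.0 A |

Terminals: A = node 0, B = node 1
All resistors sit directly between nodes 0 and 1, so they are in parallel and share one voltage V; the full source current 10 A splits among them.
1/R_par = 1/10 + 1/1000 = 0.101 S  =>  R_par = 9.901 Ω
V = I × R_par = 10 × 9.901 = 99.01 V
I_R2 = V/R2 = 99.01/1000 = 0.09901 A

Final answer: 0.09901 A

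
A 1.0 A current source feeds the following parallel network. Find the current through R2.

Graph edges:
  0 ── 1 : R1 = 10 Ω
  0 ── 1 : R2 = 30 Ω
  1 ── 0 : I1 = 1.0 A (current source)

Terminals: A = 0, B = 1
All resistors sit directly between nodes 0 and 1, so they are in parallel and share one voltage V; the full source current 1 A splits among them.
1/R_par = 1/10 + 1/30 = 0.1333 S  =>  R_par = 7.5 Ω
V = I × R_par = 1 × 7.5 = 7.5 V
I_R2 = V/R2 = 7.5/30 = 0.25 A

Final answer: 0.25 A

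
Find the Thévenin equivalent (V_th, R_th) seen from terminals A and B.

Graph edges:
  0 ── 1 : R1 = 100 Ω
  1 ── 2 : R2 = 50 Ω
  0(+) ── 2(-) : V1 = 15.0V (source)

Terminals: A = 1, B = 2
Step 1 — V_th is the open-circuit voltage V_A - V_B (nothing connected across the terminals).
Nodal analysis, taking node 2 as the 0 V reference.
Source V1 fixes V_0 = 15 V.
KCL at each unknown node (sum of currents leaving = 0; resistances in Ω):
  Node 1: (V_1 - 15)/100 + (V_1 - 0)/50 = 0
Collecting terms: 0.03 × V_1 = 0.15  =>  V_1 = 5 V
V_th = V_1 - V_2 = 5 - 0 = 5 V
Step 2 — R_th: zero the source — replace V1 by a short circuit (node 2 merges into node 0) — and find the resistance seen between A (node 1) and B (node 0).
Reduce the network between node 1 (A) and node 0 (B) by series/parallel combination:
  Rp1 = R1 ‖ R2 (parallel, both between nodes 0 and 1) = 1/(1/100 + 1/50) = 33.33 Ω
R_th = 33.33 Ω

Final answer: V_th = 5 V, R_th = 33.33 Ω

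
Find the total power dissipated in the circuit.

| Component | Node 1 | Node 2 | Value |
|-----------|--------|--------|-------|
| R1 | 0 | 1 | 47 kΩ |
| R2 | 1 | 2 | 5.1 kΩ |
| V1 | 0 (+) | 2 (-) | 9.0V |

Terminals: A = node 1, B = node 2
Nodal analysis, taking node 2 as the 0 V reference.
Source V1 fixes V_0 = 9 V.
KCL at each unknown node (sum of currents leaving = 0; resistances in Ω):
  Node 1: (V_1 - 9)/47000 + (V_1 - 0)/5100 = 0
Collecting terms: 0.0002174 × V_1 = 0.0001915  =>  V_1 = 0.881 V
Power in each resistor, P = (ΔV)²/R:
  P_R1 = (9 - 0.881)²/47000 = 0.001403 W
  P_R2 = (0.881 - 0)²/5100 = 0.0001522 W
P_total = P_R1 + P_R2 = 0.001555 W

Final answer: 0.001555 W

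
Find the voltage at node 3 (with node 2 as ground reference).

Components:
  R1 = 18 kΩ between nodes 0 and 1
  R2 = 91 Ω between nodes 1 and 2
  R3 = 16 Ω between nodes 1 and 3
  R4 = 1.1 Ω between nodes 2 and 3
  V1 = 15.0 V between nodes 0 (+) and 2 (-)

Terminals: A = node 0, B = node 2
Nodal analysis, taking node 2 as the 0 V reference.
Source V1 fixes V_0 = 15 V.
KCL at each unknown node (sum of currents leaving = 0; resistances in Ω):
  Node 1: (V_1 - 15)/18000 + (V_1 - 0)/91 + (V_1 - V_3)/16 = 0
  Node 3: (V_3 - V_1)/16 + (V_3 - 0)/1.1 = 0
Collecting terms (coefficients in siemens):
  0.07354·V_1 - 0.0625·V_3 = 0.0008333
  0.9716·V_3 - 0.0625·V_1 = 0
Determinant D = (0.07354)(0.9716) - (-0.0625)(-0.0625) = 0.06755
V_1 = [(0.0008333)(0.9716) - (-0.0625)(0)]/D = 0.01199 V
V_3 = [(0.07354)(0) - (0.0008333)(-0.0625)]/D = 0.000771 V
The requested potential is V_3 = 0.000771 V.

Final answer: V_3 = 0.000771 V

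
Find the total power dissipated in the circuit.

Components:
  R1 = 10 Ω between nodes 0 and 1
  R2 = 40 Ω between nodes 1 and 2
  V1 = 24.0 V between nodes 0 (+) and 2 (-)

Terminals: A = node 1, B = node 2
Nodal analysis, taking node 2 as the 0 V reference.
Source V1 fixes V_0 = 24 V.
KCL at each unknown node (sum of currents leaving = 0; resistances in Ω):
  Node 1: (V_1 - 24)/10 + (V_1 - 0)/40 = 0
Collecting terms: 0.125 × V_1 = 2.4  =>  V_1 = 19.2 V
Power in each resistor, P = (ΔV)²/R:
  P_R1 = (24 - 19.2)²/10 = 2.304 W
  P_R2 = (19.2 - 0)²/40 = 9.216 W
P_total = P_R1 + P_R2 = 11.52 W

Final answer: 11.52 W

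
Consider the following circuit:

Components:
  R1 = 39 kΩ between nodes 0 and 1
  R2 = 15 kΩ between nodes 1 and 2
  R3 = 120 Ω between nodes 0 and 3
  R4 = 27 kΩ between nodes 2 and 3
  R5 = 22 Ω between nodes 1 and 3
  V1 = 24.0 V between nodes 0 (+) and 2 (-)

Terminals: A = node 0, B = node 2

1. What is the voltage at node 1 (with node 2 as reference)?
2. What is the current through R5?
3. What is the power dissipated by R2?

Nodal analysis, taking node 2 as the 0 V reference.
Source V1 fixes V_0 = 24 V.
KCL at each unknown node (sum of currents leaving = 0; resistances in Ω):
  Node 1: (V_1 - 24)/39000 + (V_1 - 0)/15000 + (V_1 - V_3)/22 = 0
  Node 3: (V_3 - 24)/120 + (V_3 - 0)/27000 + (V_3 - V_1)/22 = 0
Collecting terms (coefficients in siemens):
  0.04555·V_1 - 0.04545·V_3 = 0.0006154
  0.05382·V_3 - 0.04545·V_1 = 0.2
Determinant D = (0.04555)(0.05382) - (-0.04545)(-0.04545) = 0.0003854
V_1 = [(0.0006154)(0.05382) - (-0.04545)(0.2)]/D = 23.67 V
V_3 = [(0.04555)(0.2) - (0.0006154)(-0.04545)]/D = 23.71 V
Part 1:
  Read off the nodal solution: V_1 = 23.67 V
Part 2:
  I_R5 = (V_1 - V_3)/R5 = (23.67 - 23.71)/22 = -0.00157 A
  Magnitude: I_R5 = 0.00157 A
Part 3:
  I_R2 = (V_1 - V_2)/R2 = (23.67 - 0)/15000 = 0.001578 A
  P_R2 = I_R2² × R2 = (0.001578)² × 15000 = 0.03736 W

Final answers:
1. V_1 = 23.67 V
2. I_R5 = 0.00157 A
3. P_R2 = 0.03736 W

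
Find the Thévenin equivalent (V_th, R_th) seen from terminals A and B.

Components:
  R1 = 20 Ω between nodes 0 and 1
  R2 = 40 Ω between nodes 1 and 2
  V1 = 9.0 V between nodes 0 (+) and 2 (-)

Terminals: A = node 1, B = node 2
Step 1 — V_th is the open-circuit voltage V_A - V_B (nothing connected across the terminals).
Nodal analysis, taking node 2 as the 0 V reference.
Source V1 fixes V_0 = 9 V.
KCL at each unknown node (sum of currents leaving = 0; resistances in Ω):
  Node 1: (V_1 - 9)/20 + (V_1 - 0)/40 = 0
Collecting terms: 0.075 × V_1 = 0.45  =>  V_1 = 6 V
V_th = V_1 - V_2 = 6 - 0 = 6 V
Step 2 — R_th: zero the source — replace V1 by a short circuit (node 2 merges into node 0) — and find the resistance seen between A (node 1) and B (node 0).
Reduce the network between node 1 (A) and node 0 (B) by series/parallel combination:
  Rp1 = R1 ‖ R2 (parallel, both between nodes 0 and 1) = 1/(1/20 + 1/40) = 13.33 Ω
R_th = 13.33 Ω

Final answer: V_th = 6 V, R_th = 13.33 Ω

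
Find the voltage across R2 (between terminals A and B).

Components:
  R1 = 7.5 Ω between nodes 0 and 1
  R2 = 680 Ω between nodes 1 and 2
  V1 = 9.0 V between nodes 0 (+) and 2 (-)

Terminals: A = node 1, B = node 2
R1 and R2 are in series across V1 (node 0 → node 1 → node 2), and the output A–B is taken across R2, so this is a voltage divider.
Series current: I = V1/(R1 + R2) = 9/(7.5 + 680) = 9/687.5 = 0.01309 A
V_R2 = I × R2 = V1 × R2/(R1 + R2) = 9 × 680/687.5 = 8.902 V

Final answer: 8.902 V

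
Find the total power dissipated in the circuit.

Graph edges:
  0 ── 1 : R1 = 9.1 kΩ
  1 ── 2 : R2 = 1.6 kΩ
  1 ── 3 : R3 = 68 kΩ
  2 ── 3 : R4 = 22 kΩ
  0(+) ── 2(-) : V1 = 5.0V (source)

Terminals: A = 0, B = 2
Nodal analysis, taking node 2 as the 0 V reference.
Source V1 fixes V_0 = 5 V.
KCL at each unknown node (sum of currents leaving = 0; resistances in Ω):
  Node 1: (V_1 - 5)/9100 + (V_1 - 0)/1600 + (V_1 - V_3)/68000 = 0
  Node 3: (V_3 - V_1)/68000 + (V_3 - 0)/22000 = 0
Collecting terms (coefficients in siemens):
  0.0007496·V_1 - 0.00001471·V_3 = 0.0005495
  0.00006016·V_3 - 0.00001471·V_1 = 0
Determinant D = (0.0007496)(0.00006016) - (-0.00001471)(-0.00001471) = 0.00000004488
V_1 = [(0.0005495)(0.00006016) - (-0.00001471)(0)]/D = 0.7365 V
V_3 = [(0.0007496)(0) - (0.0005495)(-0.00001471)]/D = 0.18 V
Power in each resistor, P = (ΔV)²/R:
  P_R1 = (5 - 0.7365)²/9100 = 0.001997 W
  P_R2 = (0.7365 - 0)²/1600 = 0.000339 W
  P_R3 = (0.7365 - 0.18)²/68000 = 0.000004554 W
  P_R4 = (0 - 0.18)²/22000 = 0.000001473 W
P_total = P_R1 + P_R2 + P_R3 + P_R4 = 0.002343 W

Final answer: 0.002343 W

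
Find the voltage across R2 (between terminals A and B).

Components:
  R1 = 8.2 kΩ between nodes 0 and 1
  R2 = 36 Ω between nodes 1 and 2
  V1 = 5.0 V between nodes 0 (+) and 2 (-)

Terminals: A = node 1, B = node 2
R1 and R2 are in series across V1 (node 0 → node 1 → node 2), and the output A–B is taken across R2, so this is a voltage divider.
Series current: I = V1/(R1 + R2) = 5/(8200 + 36) = 5/8236 = 0.0006071 A
V_R2 = I × R2 = V1 × R2/(R1 + R2) = 5 × 36/8236 = 0.02186 V

Final answer: 0.02186 V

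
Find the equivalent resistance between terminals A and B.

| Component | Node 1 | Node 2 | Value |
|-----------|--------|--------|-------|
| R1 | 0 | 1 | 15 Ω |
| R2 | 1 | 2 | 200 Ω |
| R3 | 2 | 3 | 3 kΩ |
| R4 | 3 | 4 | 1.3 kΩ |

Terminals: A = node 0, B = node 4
Reduce the network between node 0 (A) and node 4 (B) by series/parallel combination:
  Rs1 = R1 + R2 (series, joined only at node 1) = 15 + 200 = 215 Ω
  Rs2 = R3 + Rs1 (series, joined only at node 2) = 3000 + 215 = 3215 Ω
  Rs3 = R4 + Rs2 (series, joined only at node 3) = 1300 + 3215 = 4515 Ω
R_eq = 4.515 kΩ

Final answer: 4.515 kΩ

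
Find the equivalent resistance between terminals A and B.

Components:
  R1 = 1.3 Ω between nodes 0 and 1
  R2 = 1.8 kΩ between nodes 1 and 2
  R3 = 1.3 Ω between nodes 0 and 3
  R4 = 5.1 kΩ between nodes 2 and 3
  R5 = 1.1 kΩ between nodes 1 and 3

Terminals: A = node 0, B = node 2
The network is not a plain series/parallel combination. Inject a 1 A test current into terminal A (node 0) and return it from terminal B (node 2); then R_eq = V_A / (1 A).
Nodal analysis, taking node 2 as the 0 V reference.
Current source I_test pushes 1 A into node 0 and draws it out of node 2.
KCL at each unknown node (sum of currents leaving = 0; resistances in Ω):
  Node 0: (V_0 - V_1)/1.3 + (V_0 - V_3)/1.3 - 1 = 0
  Node 1: (V_1 - V_0)/1.3 + (V_1 - 0)/1800 + (V_1 - V_3)/1100 = 0
  Node 3: (V_3 - V_0)/1.3 + (V_3 - V_1)/1100 + (V_3 - 0)/5100 = 0
Collecting terms (coefficients in siemens):
  1.538·V_0 - 0.7692·V_1 - 0.7692·V_3 = 1
  0.7707·V_1 - 0.7692·V_0 - 0.0009091·V_3 = 0
  0.7703·V_3 - 0.7692·V_0 - 0.0009091·V_1 = 0
Solving these 3 simultaneous equations (Gaussian elimination) gives:
  V_0 = 1331 V, V_1 = 1330 V, V_3 = 1331 V
R_eq = V_0 / 1 A = 1331 Ω = 1.331 kΩ

Final answer: 1.331 kΩ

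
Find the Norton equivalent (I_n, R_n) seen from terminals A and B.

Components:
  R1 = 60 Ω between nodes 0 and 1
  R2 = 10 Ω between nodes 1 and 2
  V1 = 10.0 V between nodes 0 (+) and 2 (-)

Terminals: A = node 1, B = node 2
Find the Thévenin equivalent first; then I_n = V_th/R_th and R_n = R_th.
Step 1 — V_th is the open-circuit voltage V_A - V_B (nothing connected across the terminals).
Nodal analysis, taking node 2 as the 0 V reference.
Source V1 fixes V_0 = 10 V.
KCL at each unknown node (sum of currents leaving = 0; resistances in Ω):
  Node 1: (V_1 - 10)/60 + (V_1 - 0)/10 = 0
Collecting terms: 0.1167 × V_1 = 0.1667  =>  V_1 = 1.429 V
V_th = V_1 - V_2 = 1.429 - 0 = 1.429 V
Step 2 — R_th: zero the source — replace V1 by a short circuit (node 2 merges into node 0) — and find the resistance seen between A (node 1) and B (node 0).
Reduce the network between node 1 (A) and node 0 (B) by series/parallel combination:
  Rp1 = R1 ‖ R2 (parallel, both between nodes 0 and 1) = 1/(1/60 + 1/10) = 8.571 Ω
R_th = 8.571 Ω
I_n = V_th/R_th = 1.429/8.571 = 0.1667 A, and R_n = R_th = 8.571 Ω

Final answer: I_n = 0.1667 A, R_n = 8.571 Ω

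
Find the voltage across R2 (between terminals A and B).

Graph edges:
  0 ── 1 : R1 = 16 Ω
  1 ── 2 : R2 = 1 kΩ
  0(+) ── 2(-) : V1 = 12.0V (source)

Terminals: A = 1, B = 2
R1 and R2 are in series across V1 (node 0 → node 1 → node 2), and the output A–B is taken across R2, so this is a voltage divider.
Series current: I = V1/(R1 + R2) = 12/(16 + 1000) = 12/1016 = 0.01181 A
V_R2 = I × R2 = V1 × R2/(R1 + R2) = 12 × 1000/1016 = 11.81 V

Final answer: 11.81 V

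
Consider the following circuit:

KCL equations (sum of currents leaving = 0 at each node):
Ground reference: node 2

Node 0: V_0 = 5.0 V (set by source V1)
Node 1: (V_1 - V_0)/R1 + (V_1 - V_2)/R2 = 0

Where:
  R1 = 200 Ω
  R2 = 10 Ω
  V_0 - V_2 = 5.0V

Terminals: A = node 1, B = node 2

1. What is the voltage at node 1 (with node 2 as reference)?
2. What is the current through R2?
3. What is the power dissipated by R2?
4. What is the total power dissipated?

Nodal analysis, taking node 2 as the 0 V reference.
Source V1 fixes V_0 = 5 V.
KCL at each unknown node (sum of currents leaving = 0; resistances in Ω):
  Node 1: (V_1 - 5)/200 + (V_1 - 0)/10 = 0
Collecting terms: 0.105 × V_1 = 0.025  =>  V_1 = 0.2381 V
Part 1:
  Read off the nodal solution: V_1 = 0.2381 V
Part 2:
  I_R2 = (V_1 - V_2)/R2 = (0.2381 - 0)/10 = 0.02381 A
  Magnitude: I_R2 = 0.02381 A
Part 3:
  I_R2 = (V_1 - V_2)/R2 = (0.2381 - 0)/10 = 0.02381 A
  P_R2 = I_R2² × R2 = (0.02381)² × 10 = 0.005669 W
Part 4:
  Power in each resistor, P = (ΔV)²/R:
    P_R1 = (5 - 0.2381)²/200 = 0.1134 W
    P_R2 = (0.2381 - 0)²/10 = 0.005669 W
  P_total = P_R1 + P_R2 = 0.119 W

Final answers:
1. V_1 = 0.2381 V
2. I_R2 = 0.02381 A
3. P_R2 = 0.005669 W
4. P_total = 0.119 W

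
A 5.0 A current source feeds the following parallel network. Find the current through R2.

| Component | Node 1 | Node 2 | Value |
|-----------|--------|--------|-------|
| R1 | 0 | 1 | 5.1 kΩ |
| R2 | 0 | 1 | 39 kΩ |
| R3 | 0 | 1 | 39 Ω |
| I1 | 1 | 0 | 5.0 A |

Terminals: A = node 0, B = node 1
All resistors sit directly between nodes 0 and 1, so they are in parallel and share one voltage V; the full source current 5 A splits among them.
1/R_par = 1/5100 + 1/39000 + 1/39 = 0.02586 S  =>  R_par = 38.67 Ω
V = I × R_par = 5 × 38.67 = 193.3 V
I_R2 = V/R2 = 193.3/39000 = 0.004957 A

Final answer: 0.004957 A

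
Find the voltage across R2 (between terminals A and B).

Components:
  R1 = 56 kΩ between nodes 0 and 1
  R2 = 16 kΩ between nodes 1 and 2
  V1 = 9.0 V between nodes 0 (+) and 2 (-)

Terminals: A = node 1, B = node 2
R1 and R2 are in series across V1 (node 0 → node 1 → node 2), and the output A–B is taken across R2, so this is a voltage divider.
Series current: I = V1/(R1 + R2) = 9/(56000 + 16000) = 9/72000 = 0.000125 A
V_R2 = I × R2 = V1 × R2/(R1 + R2) = 9 × 16000/72000 = 2 V

Final answer: 2 V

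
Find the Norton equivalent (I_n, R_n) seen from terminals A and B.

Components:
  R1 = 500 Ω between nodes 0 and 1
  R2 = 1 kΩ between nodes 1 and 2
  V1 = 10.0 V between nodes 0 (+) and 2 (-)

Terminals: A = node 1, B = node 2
Find the Thévenin equivalent first; then I_n = V_th/R_th and R_n = R_th.
Step 1 — V_th is the open-circuit voltage V_A - V_B (nothing connected across the terminals).
Nodal analysis, taking node 2 as the 0 V reference.
Source V1 fixes V_0 = 10 V.
KCL at each unknown node (sum of currents leaving = 0; resistances in Ω):
  Node 1: (V_1 - 10)/500 + (V_1 - 0)/1000 = 0
Collecting terms: 0.003 × V_1 = 0.02  =>  V_1 = 6.667 V
V_th = V_1 - V_2 = 6.667 - 0 = 6.667 V
Step 2 — R_th: zero the source — replace V1 by a short circuit (node 2 merges into node 0) — and find the resistance seen between A (node 1) and B (node 0).
Reduce the network between node 1 (A) and node 0 (B) by series/parallel combination:
  Rp1 = R1 ‖ R2 (parallel, both between nodes 0 and 1) = 1/(1/500 + 1/1000) = 333.3 Ω
R_th = 333.3 Ω
I_n = V_th/R_th = 6.667/333.3 = 0.02 A, and R_n = R_th = 333.3 Ω

Final answer: I_n = 0.02 A, R_n = 333.3 Ω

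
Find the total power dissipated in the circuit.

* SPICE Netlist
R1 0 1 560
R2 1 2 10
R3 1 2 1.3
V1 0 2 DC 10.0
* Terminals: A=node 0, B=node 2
Nodal analysis, taking node 2 as the 0 V reference.
Source V1 fixes V_0 = 10 V.
KCL at each unknown node (sum of currents leaving = 0; resistances in Ω):
  Node 1: (V_1 - 10)/560 + (V_1 - 0)/10 + (V_1 - 0)/1.3 = 0
Collecting terms: 0.871 × V_1 = 0.01786  =>  V_1 = 0.0205 V
Power in each resistor, P = (ΔV)²/R:
  P_R1 = (10 - 0.0205)²/560 = 0.1778 W
  P_R2 = (0.0205 - 0)²/10 = 0.00004203 W
  P_R3 = (0.0205 - 0)²/1.3 = 0.0003233 W
P_total = P_R1 + P_R2 + P_R3 = 0.1782 W

Final answer: 0.1782 W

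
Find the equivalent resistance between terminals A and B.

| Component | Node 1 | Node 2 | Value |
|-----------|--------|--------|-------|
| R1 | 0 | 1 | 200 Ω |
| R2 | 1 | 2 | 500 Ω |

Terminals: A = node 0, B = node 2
Reduce the network between node 0 (A) and node 2 (B) by series/parallel combination:
  Rs1 = R1 + R2 (series, joined only at node 1) = 200 + 500 = 700 Ω
R_eq = 700 Ω

Final answer: 700 Ω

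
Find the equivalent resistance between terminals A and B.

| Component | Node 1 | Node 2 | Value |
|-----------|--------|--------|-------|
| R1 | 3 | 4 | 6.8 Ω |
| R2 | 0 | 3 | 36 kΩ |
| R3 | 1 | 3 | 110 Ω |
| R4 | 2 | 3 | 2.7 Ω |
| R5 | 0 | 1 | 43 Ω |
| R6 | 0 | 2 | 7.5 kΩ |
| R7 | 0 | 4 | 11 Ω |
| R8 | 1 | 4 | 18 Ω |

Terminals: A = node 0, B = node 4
The network is not a plain series/parallel combination. Inject a 1 A test current into terminal A (node 0) and return it from terminal B (node 4); then R_eq = V_A / (1 A).
Nodal analysis, taking node 4 as the 0 V reference.
Current source I_test pushes 1 A into node 0 and draws it out of node 4.
KCL at each unknown node (sum of currents leaving = 0; resistances in Ω):
  Node 0: (V_0 - V_3)/36000 + (V_0 - V_1)/43 + (V_0 - V_2)/7500 + (V_0 - 0)/11 - 1 = 0
  Node 1: (V_1 - V_0)/43 + (V_1 - V_3)/110 + (V_1 - 0)/18 = 0
  Node 2: (V_2 - V_0)/7500 + (V_2 - V_3)/2.7 = 0
  Node 3: (V_3 - V_0)/36000 + (V_3 - V_1)/110 + (V_3 - V_2)/2.7 + (V_3 - 0)/6.8 = 0
Collecting terms (coefficients in siemens):
  0.1143·V_0 - 0.02326·V_1 - 0.0001333·V_2 - 0.00002778·V_3 = 1
  0.0879·V_1 - 0.02326·V_0 - 0.009091·V_3 = 0
  0.3705·V_2 - 0.0001333·V_0 - 0.3704·V_3 = 0
  0.5265·V_3 - 0.00002778·V_0 - 0.009091·V_1 - 0.3704·V_2 = 0
Solving these 4 simultaneous equations (Gaussian elimination) gives:
  V_0 = 9.248 V, V_1 = 2.463 V, V_2 = 0.156 V, V_3 = 0.1527 V
R_eq = V_0 / 1 A = 9.248 Ω

Final answer: 9.248 Ω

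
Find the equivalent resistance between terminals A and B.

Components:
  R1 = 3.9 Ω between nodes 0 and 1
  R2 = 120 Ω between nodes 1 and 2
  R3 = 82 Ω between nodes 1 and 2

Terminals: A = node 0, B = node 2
Reduce the network between node 0 (A) and node 2 (B) by series/parallel combination:
  Rp1 = R2 ‖ R3 (parallel, both between nodes 1 and 2) = 1/(1/120 + 1/82) = 48.71 Ω
  Rs1 = R1 + Rp1 (series, joined only at node 1) = 3.9 + 48.71 = 52.61 Ω
R_eq = 52.61 Ω

Final answer: 52.61 Ω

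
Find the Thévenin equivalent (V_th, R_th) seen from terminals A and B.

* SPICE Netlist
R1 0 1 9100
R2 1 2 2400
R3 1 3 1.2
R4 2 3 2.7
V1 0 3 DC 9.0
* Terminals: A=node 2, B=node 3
Step 1 — V_th is the open-circuit voltage V_A - V_B (nothing connected across the terminals).
Nodal analysis, taking node 3 as the 0 V reference.
Source V1 fixes V_0 = 9 V.
KCL at each unknown node (sum of currents leaving = 0; resistances in Ω):
  Node 1: (V_1 - 9)/9100 + (V_1 - V_2)/2400 + (V_1 - 0)/1.2 = 0
  Node 2: (V_2 - V_1)/2400 + (V_2 - 0)/2.7 = 0
Collecting terms (coefficients in siemens):
  0.8339·V_1 - 0.0004167·V_2 = 0.000989
  0.3708·V_2 - 0.0004167·V_1 = 0
Determinant D = (0.8339)(0.3708) - (-0.0004167)(-0.0004167) = 0.3092
V_1 = [(0.000989)(0.3708) - (-0.0004167)(0)]/D = 0.001186 V
V_2 = [(0.8339)(0) - (0.000989)(-0.0004167)]/D = 0.000001333 V
V_th = V_2 - V_3 = 0.000001333 - 0 = 0.000001333 V
Step 2 — R_th: zero the source — replace V1 by a short circuit (node 3 merges into node 0) — and find the resistance seen between A (node 2) and B (node 0).
Reduce the network between node 2 (A) and node 0 (B) by series/parallel combination:
  Rp1 = R1 ‖ R3 (parallel, both between nodes 0 and 1) = 1/(1/9100 + 1/1.2) = 1.2 Ω
  Rs1 = R2 + Rp1 (series, joined only at node 1) = 2400 + 1.2 = 2401 Ω
  Rp2 = R4 ‖ Rs1 (parallel, both between nodes 0 and 2) = 1/(1/2.7 + 1/2401) = 2.697 Ω
R_th = 2.697 Ω

Final answer: V_th = 1.333e-06 V, R_th = 2.697 Ω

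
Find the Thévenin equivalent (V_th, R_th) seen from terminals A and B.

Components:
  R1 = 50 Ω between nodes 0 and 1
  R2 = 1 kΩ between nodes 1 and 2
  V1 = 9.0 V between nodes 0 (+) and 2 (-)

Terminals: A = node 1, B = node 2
Step 1 — V_th is the open-circuit voltage V_A - V_B (nothing connected across the terminals).
Nodal analysis, taking node 2 as the 0 V reference.
Source V1 fixes V_0 = 9 V.
KCL at each unknown node (sum of currents leaving = 0; resistances in Ω):
  Node 1: (V_1 - 9)/50 + (V_1 - 0)/1000 = 0
Collecting terms: 0.021 × V_1 = 0.18  =>  V_1 = 8.571 V
V_th = V_1 - V_2 = 8.571 - 0 = 8.571 V
Step 2 — R_th: zero the source — replace V1 by a short circuit (node 2 merges into node 0) — and find the resistance seen between A (node 1) and B (node 0).
Reduce the network between node 1 (A) and node 0 (B) by series/parallel combination:
  Rp1 = R1 ‖ R2 (parallel, both between nodes 0 and 1) = 1/(1/50 + 1/1000) = 47.62 Ω
R_th = 47.62 Ω

Final answer: V_th = 8.571 V, R_th = 47.62 Ω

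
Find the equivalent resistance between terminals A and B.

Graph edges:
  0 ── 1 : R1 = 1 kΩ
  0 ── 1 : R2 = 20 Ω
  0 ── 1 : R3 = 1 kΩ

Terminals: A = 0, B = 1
Reduce the network between node 0 (A) and node 1 (B) by series/parallel combination:
  Rp1 = R1 ‖ R2 ‖ R3 (parallel, all between nodes 0 and 1) = 1/(1/1000 + 1/20 + 1/1000) = 19.23 Ω
R_eq = 19.23 Ω

Final answer: 19.23 Ω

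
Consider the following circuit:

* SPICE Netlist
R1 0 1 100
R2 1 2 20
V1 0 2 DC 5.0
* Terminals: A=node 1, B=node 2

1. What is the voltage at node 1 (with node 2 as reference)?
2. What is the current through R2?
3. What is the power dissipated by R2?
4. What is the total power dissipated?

Nodal analysis, taking node 2 as the 0 V reference.
Source V1 fixes V_0 = 5 V.
KCL at each unknown node (sum of currents leaving = 0; resistances in Ω):
  Node 1: (V_1 - 5)/100 + (V_1 - 0)/20 = 0
Collecting terms: 0.06 × V_1 = 0.05  =>  V_1 = 0.8333 V
Part 1:
  Read off the nodal solution: V_1 = 0.8333 V
Part 2:
  I_R2 = (V_1 - V_2)/R2 = (0.8333 - 0)/20 = 0.04167 A
  Magnitude: I_R2 = 0.04167 A
Part 3:
  I_R2 = (V_1 - V_2)/R2 = (0.8333 - 0)/20 = 0.04167 A
  P_R2 = I_R2² × R2 = (0.04167)² × 20 = 0.03472 W
Part 4:
  Power in each resistor, P = (ΔV)²/R:
    P_R1 = (5 - 0.8333)²/100 = 0.1736 W
    P_R2 = (0.8333 - 0)²/20 = 0.03472 W
  P_total = P_R1 + P_R2 = 0.2083 W

Final answers:
1. V_1 = 0.8333 V
2. I_R2 = 0.04167 A
3. P_R2 = 0.03472 W
4. P_total = 0.2083 W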